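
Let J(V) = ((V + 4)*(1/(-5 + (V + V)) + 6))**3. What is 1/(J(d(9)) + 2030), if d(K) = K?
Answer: 1/495069 ≈ 2.0199e-6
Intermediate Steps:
J(V) = (4 + V)**3*(6 + 1/(-5 + 2*V))**3 (J(V) = ((4 + V)*(1/(-5 + 2*V) + 6))**3 = ((4 + V)*(6 + 1/(-5 + 2*V)))**3 = (4 + V)**3*(6 + 1/(-5 + 2*V))**3)
1/(J(d(9)) + 2030) = 1/((-29 + 12*9)**3*(4 + 9)**3/(-5 + 2*9)**3 + 2030) = 1/((-29 + 108)**3*13**3/(-5 + 18)**3 + 2030) = 1/(79**3*2197/13**3 + 2030) = 1/(493039*(1/2197)*2197 + 2030) = 1/(493039 + 2030) = 1/495069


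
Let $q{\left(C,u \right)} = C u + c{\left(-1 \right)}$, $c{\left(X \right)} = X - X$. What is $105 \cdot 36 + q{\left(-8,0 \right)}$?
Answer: $3780$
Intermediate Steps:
$c{\left(X \right)} = 0$
$q{\left(C,u \right)} = C u$ ($q{\left(C,u \right)} = C u + 0 = C u$)
$105 \cdot 36 + q{\left(-8,0 \right)} = 105 \cdot 36 - 0 = 3780 + 0 = 3780$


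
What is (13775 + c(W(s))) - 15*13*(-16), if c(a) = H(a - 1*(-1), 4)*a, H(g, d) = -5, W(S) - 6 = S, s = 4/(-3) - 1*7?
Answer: 50720/3 ≈ 16907.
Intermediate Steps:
s = -25/3 (s = 4*(-1/3) - 7 = -4/3 - 7 = -25/3 ≈ -8.3333)
W(S) = 6 + S
c(a) = -5*a
(13775 + c(W(s))) - 15*13*(-16) = (13775 - 5*(6 - 25/3)) - 15*13*(-16) = (13775 - 5*(-7/3)) - 195*(-16) = (13775 + 35/3) - 1*(-3120) = 41360/3 + 3120 = 50720/3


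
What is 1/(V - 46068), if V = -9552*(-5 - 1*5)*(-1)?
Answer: -1/141588 ≈ -7.0627e-6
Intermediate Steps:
V = -95520 (V = -9552*(-5 - 5)*(-1) = -(-95520)*(-1) = -9552*10 = -95520)
1/(V - 46068) = 1/(-95520 - 46068) = 1/(-141588) = -1/141588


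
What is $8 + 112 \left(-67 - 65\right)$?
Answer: $-14776$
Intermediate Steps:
$8 + 112 \left(-67 - 65\right) = 8 + 112 \left(-132\right) = 8 - 14784 = -14776$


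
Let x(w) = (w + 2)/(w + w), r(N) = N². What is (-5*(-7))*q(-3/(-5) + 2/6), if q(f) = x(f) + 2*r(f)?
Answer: 5219/45 ≈ 115.98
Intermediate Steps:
x(w) = (2 + w)/(2*w) (x(w) = (2 + w)/((2*w)) = (2 + w)*(1/(2*w)) = (2 + w)/(2*w))
q(f) = 2*f² + (2 + f)/(2*f) (q(f) = (2 + f)/(2*f) + 2*f² = 2*f² + (2 + f)/(2*f))
(-5*(-7))*q(-3/(-5) + 2/6) = (-5*(-7))*((2 + (-3/(-5) + 2/6) + 4*(-3/(-5) + 2/6)³)/(2*(-3/(-5) + 2/6))) = 35*((2 + (-3*(-⅕) + 2*(⅙)) + 4*(-3*(-⅕) + 2*(⅙))³)/(2*(-3*(-⅕) + 2*(⅙)))) = 35*((2 + (⅗ + ⅓) + 4*(⅗ + ⅓)³)/(2*(⅗ + ⅓))) = 35*((2 + 14/15 + 4*(14/15)³)/(2*(14/15))) = 35*((½)*(15/14)*(2 + 14/15 + 4*(2744/3375))) = 35*((½)*(15/14)*(2 + 14/15 + 10976/3375)) = 35*((½)*(15/14)*(20876/3375)) = 35*(5219/1575) = 5219/45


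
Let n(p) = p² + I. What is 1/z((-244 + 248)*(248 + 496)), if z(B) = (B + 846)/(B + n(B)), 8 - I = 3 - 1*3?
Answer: 4429780/1911 ≈ 2318.0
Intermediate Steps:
I = 8 (I = 8 - (3 - 1*3) = 8 - (3 - 3) = 8 - 1*0 = 8 + 0 = 8)
n(p) = 8 + p² (n(p) = p² + 8 = 8 + p²)
z(B) = (846 + B)/(8 + B + B²) (z(B) = (B + 846)/(B + (8 + B²)) = (846 + B)/(8 + B + B²))
1/z((-244 + 248)*(248 + 496)) = 1/((846 + (-244 + 248)*(248 + 496))/(8 + (-244 + 248)*(248 + 496) + ((-244 + 248)*(248 + 496))²)) = 1/((846 + 4*744)/(8 + 4*744 + (4*744)²)) = 1/((846 + 2976)/(8 + 2976 + 2976²)) = 1/(3822/(8 + 2976 + 8856576)) = 1/(3822/8859560) = 1/((1/8859560)*3822) = 1/(1911/4429780) = 4429780/1911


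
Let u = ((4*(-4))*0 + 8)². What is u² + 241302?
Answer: 245398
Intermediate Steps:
u = 64 (u = (-16*0 + 8)² = (0 + 8)² = 8² = 64)
u² + 241302 = 64² + 241302 = 4096 + 241302 = 245398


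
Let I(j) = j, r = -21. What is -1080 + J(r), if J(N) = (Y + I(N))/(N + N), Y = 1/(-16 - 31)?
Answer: -1065466/987 ≈ -1079.5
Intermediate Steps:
Y = -1/47 (Y = 1/(-47) = -1/47 ≈ -0.021277)
J(N) = (-1/47 + N)/(2*N) (J(N) = (-1/47 + N)/(N + N) = (-1/47 + N)/((2*N)) = (-1/47 + N)*(1/(2*N)) = (-1/47 + N)/(2*N))
-1080 + J(r) = -1080 + (1/94)*(-1 + 47*(-21))/(-21) = -1080 + (1/94)*(-1/21)*(-1 - 987) = -1080 + (1/94)*(-1/21)*(-988) = -1080 + 494/987 = -1065466/987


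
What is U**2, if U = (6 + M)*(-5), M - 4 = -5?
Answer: 625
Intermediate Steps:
M = -1 (M = 4 - 5 = -1)
U = -25 (U = (6 - 1)*(-5) = 5*(-5) = -25)
U**2 = (-25)**2 = 625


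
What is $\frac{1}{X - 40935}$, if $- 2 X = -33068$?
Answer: $- \frac{1}{24401} \approx -4.0982 \cdot 10^{-5}$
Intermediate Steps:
$X = 16534$ ($X = \left(- \frac{1}{2}\right) \left(-33068\right) = 16534$)
$\frac{1}{X - 40935} = \frac{1}{16534 - 40935} = \frac{1}{-24401} = - \frac{1}{24401}$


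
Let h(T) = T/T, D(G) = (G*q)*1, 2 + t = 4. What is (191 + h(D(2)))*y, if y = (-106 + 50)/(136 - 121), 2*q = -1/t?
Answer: -3584/5 ≈ -716.80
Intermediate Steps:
t = 2 (t = -2 + 4 = 2)
q = -¼ (q = (-1/2)/2 = (-1*½)/2 = (½)*(-½) = -¼ ≈ -0.25000)
D(G) = -G/4 (D(G) = (G*(-¼))*1 = -G/4*1 = -G/4)
h(T) = 1
y = -56/15 ≈ -3.7333
(191 + h(D(2)))*y = (191 + 1)*(-56/15) = 192*(-56/15) = -3584/5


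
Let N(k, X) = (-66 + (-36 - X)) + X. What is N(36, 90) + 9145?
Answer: 9043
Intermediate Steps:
N(k, X) = -102 (N(k, X) = (-102 - X) + X = -102)
N(36, 90) + 9145 = -102 + 9145 = 9043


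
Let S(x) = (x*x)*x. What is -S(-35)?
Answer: 42875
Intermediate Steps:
S(x) = x**3 (S(x) = x**2*x = x**3)
-S(-35) = -1*(-35)**3 = -1*(-42875) = 42875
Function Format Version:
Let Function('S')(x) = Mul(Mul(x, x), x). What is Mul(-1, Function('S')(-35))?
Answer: 42875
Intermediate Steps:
Function('S')(x) = Pow(x, 3) (Function('S')(x) = Mul(Pow(x, 2), x) = Pow(x, 3))
Mul(-1, Function('S')(-35)) = Mul(-1, Pow(-35, 3)) = Mul(-1, -42875) = 42875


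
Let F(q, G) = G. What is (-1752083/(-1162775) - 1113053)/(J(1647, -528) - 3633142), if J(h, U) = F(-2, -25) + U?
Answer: 1294228449992/4225169703625 ≈ 0.30631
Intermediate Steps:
J(h, U) = -25 + U
(-1752083/(-1162775) - 1113053)/(J(1647, -528) - 3633142) = (-1752083/(-1162775) - 1113053)/((-25 - 528) - 3633142) = (-1752083*(-1/1162775) - 1113053)/(-553 - 3633142) = (1752083/1162775 - 1113053)/(-3633695) = -1294228449992/1162775*(-1/3633695) = 1294228449992/4225169703625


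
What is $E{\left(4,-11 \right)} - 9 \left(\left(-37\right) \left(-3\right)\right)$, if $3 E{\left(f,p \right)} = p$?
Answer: $- \frac{3008}{3} \approx -1002.7$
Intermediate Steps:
$E{\left(f,p \right)} = \frac{p}{3}$
$E{\left(4,-11 \right)} - 9 \left(\left(-37\right) \left(-3\right)\right) = \frac{1}{3} \left(-11\right) - 9 \left(\left(-37\right) \left(-3\right)\right) = - \frac{11}{3} - 999 = - \frac{3008}{3}$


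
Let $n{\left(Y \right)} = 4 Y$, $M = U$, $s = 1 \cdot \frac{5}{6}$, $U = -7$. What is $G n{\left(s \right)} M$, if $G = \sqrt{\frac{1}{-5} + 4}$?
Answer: $- \frac{14 \sqrt{95}}{3} \approx -45.485$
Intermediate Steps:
$s = \frac{5}{6}$ ($s = 1 \cdot 5 \cdot \frac{1}{6} = 1 \cdot \frac{5}{6} = \frac{5}{6} \approx 0.83333$)
$G = \frac{\sqrt{95}}{5}$ ($G = \sqrt{- \frac{1}{5} + 4} = \sqrt{\frac{19}{5}} = \frac{\sqrt{95}}{5} \approx 1.9494$)
$M = -7$
$G n{\left(s \right)} M = \frac{\sqrt{95}}{5} \cdot 4 \cdot \frac{5}{6} \left(-7\right) = \frac{\sqrt{95}}{5} \cdot \frac{10}{3} \left(-7\right) = \frac{2 \sqrt{95}}{3} \left(-7\right) = - \frac{14 \sqrt{95}}{3}$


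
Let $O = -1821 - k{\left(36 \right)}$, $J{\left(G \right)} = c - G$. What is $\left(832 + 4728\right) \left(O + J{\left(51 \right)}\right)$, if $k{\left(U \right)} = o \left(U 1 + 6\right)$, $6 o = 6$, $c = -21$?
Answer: $-10758600$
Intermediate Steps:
$o = 1$ ($o = \frac{1}{6} \cdot 6 = 1$)
$J{\left(G \right)} = -21 - G$
$k{\left(U \right)} = 6 + U$ ($k{\left(U \right)} = 1 \left(U 1 + 6\right) = 1 \left(U + 6\right) = 1 \left(6 + U\right) = 6 + U$)
$O = -1863$ ($O = -1821 - \left(6 + 36\right) = -1821 - 42 = -1863$)
$\left(832 + 4728\right) \left(O + J{\left(51 \right)}\right) = \left(832 + 4728\right) \left(-1863 - 72\right) = 5560 \left(-1863 - 72\right) = 5560 \left(-1935\right) = -10758600$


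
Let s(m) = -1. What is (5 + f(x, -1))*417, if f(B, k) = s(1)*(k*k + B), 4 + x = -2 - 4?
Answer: 5838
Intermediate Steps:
x = -10 (x = -4 + (-2 - 4) = -4 - 6 = -10)
f(B, k) = -B - k**2 (f(B, k) = -(k*k + B) = -(k**2 + B) = -(B + k**2) = -B - k**2)
(5 + f(x, -1))*417 = (5 + (-1*(-10) - 1*(-1)**2))*417 = (5 + (10 - 1*1))*417 = (5 + (10 - 1))*417 = (5 + 9)*417 = 14*417 = 5838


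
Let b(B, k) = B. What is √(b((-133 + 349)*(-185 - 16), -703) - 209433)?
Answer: I*√252849 ≈ 502.84*I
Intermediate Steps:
√(b((-133 + 349)*(-185 - 16), -703) - 209433) = √((-133 + 349)*(-185 - 16) - 209433) = √(216*(-201) - 209433) = √(-43416 - 209433) = √(-252849) = I*√252849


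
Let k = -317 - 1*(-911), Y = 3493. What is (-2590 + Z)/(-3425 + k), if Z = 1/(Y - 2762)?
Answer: 1893289/2069461 ≈ 0.91487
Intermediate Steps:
Z = 1/731 (Z = 1/(3493 - 2762) = 1/731 ≈ 0.0013680)
k = 594 (k = -317 + 911 = 594)
(-2590 + Z)/(-3425 + k) = (-2590 + 1/731)/(-3425 + 594) = -1893289/731/(-2831) = -1893289/731*(-1/2831) = 1893289/2069461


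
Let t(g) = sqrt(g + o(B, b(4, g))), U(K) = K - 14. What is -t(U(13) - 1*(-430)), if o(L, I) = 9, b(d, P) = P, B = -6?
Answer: -sqrt(438) ≈ -20.928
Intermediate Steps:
U(K) = -14 + K
t(g) = sqrt(9 + g) (t(g) = sqrt(g + 9) = sqrt(9 + g))
-t(U(13) - 1*(-430)) = -sqrt(9 + ((-14 + 13) - 1*(-430))) = -sqrt(9 + (-1 + 430)) = -sqrt(9 + 429) = -sqrt(438)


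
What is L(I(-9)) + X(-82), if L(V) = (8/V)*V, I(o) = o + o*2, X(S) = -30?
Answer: -22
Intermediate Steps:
I(o) = 3*o (I(o) = o + 2*o = 3*o)
L(V) = 8
L(I(-9)) + X(-82) = 8 - 30 = -22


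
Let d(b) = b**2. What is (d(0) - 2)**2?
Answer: 4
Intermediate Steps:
(d(0) - 2)**2 = (0**2 - 2)**2 = (0 - 2)**2 = (-2)**2 = 4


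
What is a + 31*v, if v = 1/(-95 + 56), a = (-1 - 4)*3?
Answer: -616/39 ≈ -15.795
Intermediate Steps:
a = -15 (a = -5*3 = -15)
v = -1/39 (v = 1/(-39) = -1/39 ≈ -0.025641)
a + 31*v = -15 + 31*(-1/39) = -15 - 31/39 = -616/39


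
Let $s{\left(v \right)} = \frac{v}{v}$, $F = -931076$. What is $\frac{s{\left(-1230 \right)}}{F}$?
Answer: $- \frac{1}{931076} \approx -1.074 \cdot 10^{-6}$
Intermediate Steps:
$s{\left(v \right)} = 1$
$\frac{s{\left(-1230 \right)}}{F} = 1 \frac{1}{-931076} = 1 \left(- \frac{1}{931076}\right) = - \frac{1}{931076}$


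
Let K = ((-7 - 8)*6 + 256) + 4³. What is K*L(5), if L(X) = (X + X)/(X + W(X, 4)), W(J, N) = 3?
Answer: 575/2 ≈ 287.50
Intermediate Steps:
K = 230 (K = (-15*6 + 256) + 64 = (-90 + 256) + 64 = 166 + 64 = 230)
L(X) = 2*X/(3 + X) (L(X) = (X + X)/(X + 3) = (2*X)/(3 + X) = 2*X/(3 + X))
K*L(5) = 230*(2*5/(3 + 5)) = 230*(2*5/8) = 230*(2*5*(⅛)) = 230*(5/4) = 575/2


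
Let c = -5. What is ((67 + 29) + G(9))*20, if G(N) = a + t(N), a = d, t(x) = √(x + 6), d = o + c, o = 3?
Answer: 1880 + 20*√15 ≈ 1957.5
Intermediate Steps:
d = -2 (d = 3 - 5 = -2)
t(x) = √(6 + x)
a = -2
G(N) = -2 + √(6 + N)
((67 + 29) + G(9))*20 = ((67 + 29) + (-2 + √(6 + 9)))*20 = (96 + (-2 + √15))*20 = (94 + √15)*20 = 1880 + 20*√15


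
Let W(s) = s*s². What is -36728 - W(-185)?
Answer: 6294897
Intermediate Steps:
W(s) = s³
-36728 - W(-185) = -36728 - 1*(-185)³ = -36728 - 1*(-6331625) = -36728 + 6331625 = 6294897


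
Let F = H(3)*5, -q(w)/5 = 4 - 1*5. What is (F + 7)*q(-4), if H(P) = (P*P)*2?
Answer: 485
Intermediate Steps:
H(P) = 2*P² (H(P) = P²*2 = 2*P²)
q(w) = 5 (q(w) = -5*(4 - 1*5) = -5*(4 - 5) = -5*(-1) = 5)
F = 90 (F = (2*3²)*5 = (2*9)*5 = 18*5 = 90)
(F + 7)*q(-4) = (90 + 7)*5 = 97*5 = 485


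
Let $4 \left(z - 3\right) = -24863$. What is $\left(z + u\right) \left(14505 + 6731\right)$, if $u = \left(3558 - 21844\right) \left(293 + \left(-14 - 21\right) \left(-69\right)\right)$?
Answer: $-1051706545127$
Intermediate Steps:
$z = - \frac{24851}{4}$ ($z = 3 + \frac{1}{4} \left(-24863\right) = 3 - \frac{24863}{4} = - \frac{24851}{4} \approx -6212.8$)
$u = -49518488$ ($u = - 18286 \left(293 - -2415\right) = - 18286 \left(293 + 2415\right) = \left(-18286\right) 2708 = -49518488$)
$\left(z + u\right) \left(14505 + 6731\right) = \left(- \frac{24851}{4} - 49518488\right) \left(14505 + 6731\right) = \left(- \frac{198098803}{4}\right) 21236 = -1051706545127$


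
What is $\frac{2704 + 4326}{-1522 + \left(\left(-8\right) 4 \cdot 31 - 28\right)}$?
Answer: $- \frac{3515}{1271} \approx -2.7655$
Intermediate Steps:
$\frac{2704 + 4326}{-1522 + \left(\left(-8\right) 4 \cdot 31 - 28\right)} = \frac{7030}{-1522 - 1020} = \frac{7030}{-2542} = 7030 \left(- \frac{1}{2542}\right) = - \frac{3515}{1271}$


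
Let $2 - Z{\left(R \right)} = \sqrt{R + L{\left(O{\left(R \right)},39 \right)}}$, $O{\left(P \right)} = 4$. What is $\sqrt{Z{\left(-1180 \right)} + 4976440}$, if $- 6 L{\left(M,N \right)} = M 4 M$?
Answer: $\frac{\sqrt{44787978 - 6 i \sqrt{2679}}}{3} \approx 2230.8 - 0.007734 i$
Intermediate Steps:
$L{\left(M,N \right)} = - \frac{2 M^{2}}{3}$ ($L{\left(M,N \right)} = - \frac{M 4 M}{6} = - \frac{4 M M}{6} = - \frac{4 M^{2}}{6} = - \frac{2 M^{2}}{3}$)
$Z{\left(R \right)} = 2 - \sqrt{- \frac{32}{3} + R}$ ($Z{\left(R \right)} = 2 - \sqrt{R - \frac{2 \cdot 4^{2}}{3}} = 2 - \sqrt{R - \frac{32}{3}} = 2 - \sqrt{- \frac{32}{3} + R}$)
$\sqrt{Z{\left(-1180 \right)} + 4976440} = \sqrt{\left(2 - \frac{\sqrt{-96 + 9 \left(-1180\right)}}{3}\right) + 4976440} = \sqrt{\left(2 - \frac{\sqrt{-96 - 10620}}{3}\right) + 4976440} = \sqrt{\left(2 - \frac{\sqrt{-10716}}{3}\right) + 4976440} = \sqrt{\left(2 - \frac{2 i \sqrt{2679}}{3}\right) + 4976440} = \sqrt{4976442 - \frac{2 i \sqrt{2679}}{3}}$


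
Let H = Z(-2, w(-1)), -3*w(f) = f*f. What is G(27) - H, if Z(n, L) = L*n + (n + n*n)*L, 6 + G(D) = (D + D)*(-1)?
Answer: -60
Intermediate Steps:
w(f) = -f**2/3 (w(f) = -f*f/3 = -f**2/3)
G(D) = -6 - 2*D (G(D) = -6 + (D + D)*(-1) = -6 + (2*D)*(-1) = -6 - 2*D)
Z(n, L) = L*n + L*(n + n**2) (Z(n, L) = L*n + (n + n**2)*L = L*n + L*(n + n**2))
H = 0 (H = -1/3*(-1)**2*(-2)*(2 - 2) = -1/3*1*(-2)*0 = -1/3*(-2)*0 = 0)
G(27) - H = (-6 - 2*27) - 1*0 = (-6 - 54) + 0 = -60 + 0 = -60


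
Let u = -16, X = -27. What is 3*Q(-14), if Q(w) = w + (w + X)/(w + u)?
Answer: -379/10 ≈ -37.900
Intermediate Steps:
Q(w) = w + (-27 + w)/(-16 + w) (Q(w) = w + (w - 27)/(w - 16) = w + (-27 + w)/(-16 + w))
3*Q(-14) = 3*((-27 + (-14)² - 15*(-14))/(-16 - 14)) = 3*((-27 + 196 + 210)/(-30)) = 3*(-1/30*379) = 3*(-379/30) = -379/10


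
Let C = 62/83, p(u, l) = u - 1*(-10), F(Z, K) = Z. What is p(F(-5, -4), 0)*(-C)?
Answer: -310/83 ≈ -3.7349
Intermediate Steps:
p(u, l) = 10 + u (p(u, l) = u + 10 = 10 + u)
C = 62/83 (C = 62*(1/83) = 62/83 ≈ 0.74699)
p(F(-5, -4), 0)*(-C) = (10 - 5)*(-1*62/83) = 5*(-62/83) = -310/83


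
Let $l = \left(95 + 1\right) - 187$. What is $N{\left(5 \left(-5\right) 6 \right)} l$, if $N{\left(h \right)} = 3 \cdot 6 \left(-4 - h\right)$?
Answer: $-239148$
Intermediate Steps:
$l = -91$ ($l = 96 - 187 = -91$)
$N{\left(h \right)} = -72 - 18 h$ ($N{\left(h \right)} = 18 \left(-4 - h\right) = -72 - 18 h$)
$N{\left(5 \left(-5\right) 6 \right)} l = \left(-72 - 18 \cdot 5 \left(-5\right) 6\right) \left(-91\right) = \left(-72 - 18 \left(\left(-25\right) 6\right)\right) \left(-91\right) = \left(-72 - -2700\right) \left(-91\right) = \left(-72 + 2700\right) \left(-91\right) = 2628 \left(-91\right) = -239148$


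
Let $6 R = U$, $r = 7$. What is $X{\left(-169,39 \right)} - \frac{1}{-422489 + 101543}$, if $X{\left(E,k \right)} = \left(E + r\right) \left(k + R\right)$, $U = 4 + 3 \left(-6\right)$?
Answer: $- \frac{1906419239}{320946} \approx -5940.0$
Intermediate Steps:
$U = -14$ ($U = 4 - 18 = -14$)
$R = - \frac{7}{3}$ ($R = \frac{1}{6} \left(-14\right) = - \frac{7}{3} \approx -2.3333$)
$X{\left(E,k \right)} = \left(7 + E\right) \left(- \frac{7}{3} + k\right)$ ($X{\left(E,k \right)} = \left(E + 7\right) \left(k - \frac{7}{3}\right) = \left(7 + E\right) \left(- \frac{7}{3} + k\right)$)
$X{\left(-169,39 \right)} - \frac{1}{-422489 + 101543} = \left(- \frac{49}{3} + 7 \cdot 39 - - \frac{1183}{3} - 6591\right) - \frac{1}{-422489 + 101543} = \left(- \frac{49}{3} + 273 + \frac{1183}{3} - 6591\right) - \frac{1}{-320946} = -5940 - - \frac{1}{320946} = -5940 + \frac{1}{320946} = - \frac{1906419239}{320946}$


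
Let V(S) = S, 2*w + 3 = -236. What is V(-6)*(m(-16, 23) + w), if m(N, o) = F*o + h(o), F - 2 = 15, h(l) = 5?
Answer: -1659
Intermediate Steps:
w = -239/2 (w = -3/2 + (1/2)*(-236) = -3/2 - 118 = -239/2 ≈ -119.50)
F = 17 (F = 2 + 15 = 17)
m(N, o) = 5 + 17*o (m(N, o) = 17*o + 5 = 5 + 17*o)
V(-6)*(m(-16, 23) + w) = -6*((5 + 17*23) - 239/2) = -6*((5 + 391) - 239/2) = -6*(396 - 239/2) = -6*553/2 = -1659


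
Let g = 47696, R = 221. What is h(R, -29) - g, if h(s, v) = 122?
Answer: -47574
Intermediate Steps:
h(R, -29) - g = 122 - 1*47696 = 122 - 47696 = -47574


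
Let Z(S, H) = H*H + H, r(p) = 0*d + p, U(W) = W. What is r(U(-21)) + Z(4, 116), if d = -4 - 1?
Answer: 13551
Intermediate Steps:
d = -5
r(p) = p (r(p) = 0*(-5) + p = 0 + p = p)
Z(S, H) = H + H² (Z(S, H) = H² + H = H + H²)
r(U(-21)) + Z(4, 116) = -21 + 116*(1 + 116) = -21 + 116*117 = -21 + 13572 = 13551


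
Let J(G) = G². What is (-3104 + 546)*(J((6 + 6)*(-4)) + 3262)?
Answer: -14237828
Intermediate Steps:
(-3104 + 546)*(J((6 + 6)*(-4)) + 3262) = (-3104 + 546)*(((6 + 6)*(-4))² + 3262) = -2558*((12*(-4))² + 3262) = -2558*((-48)² + 3262) = -2558*(2304 + 3262) = -2558*5566 = -14237828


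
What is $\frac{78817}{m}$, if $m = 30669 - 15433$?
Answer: $\frac{269}{52} \approx 5.1731$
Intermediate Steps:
$m = 15236$ ($m = 30669 - 15433 = 15236$)
$\frac{78817}{m} = \frac{78817}{15236} = 78817 \cdot \frac{1}{15236} = \frac{269}{52}$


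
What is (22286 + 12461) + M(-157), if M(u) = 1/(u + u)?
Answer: 10910557/314 ≈ 34747.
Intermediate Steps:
M(u) = 1/(2*u)
(22286 + 12461) + M(-157) = (22286 + 12461) + (½)/(-157) = 34747 + (½)*(-1/157) = 34747 - 1/314 = 10910557/314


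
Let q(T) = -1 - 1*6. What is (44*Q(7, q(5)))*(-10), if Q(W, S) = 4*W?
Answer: -12320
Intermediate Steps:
q(T) = -7 (q(T) = -1 - 6 = -7)
(44*Q(7, q(5)))*(-10) = (44*(4*7))*(-10) = (44*28)*(-10) = 1232*(-10) = -12320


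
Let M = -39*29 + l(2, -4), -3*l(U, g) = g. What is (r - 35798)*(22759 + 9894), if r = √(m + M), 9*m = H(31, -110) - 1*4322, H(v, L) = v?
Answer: -1168912094 + 32653*I*√14458/3 ≈ -1.1689e+9 + 1.3087e+6*I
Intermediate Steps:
m = -4291/9 (m = (31 - 1*4322)/9 = (31 - 4322)/9 = (⅑)*(-4291) = -4291/9 ≈ -476.78)
l(U, g) = -g/3
M = -3389/3 (M = -39*29 - ⅓*(-4) = -1131 + 4/3 = -3389/3 ≈ -1129.7)
r = I*√14458/3 (r = √(-4291/9 - 3389/3) = √(-14458/9) = I*√14458/3 ≈ 40.08*I)
(r - 35798)*(22759 + 9894) = (I*√14458/3 - 35798)*(22759 + 9894) = (-35798 + I*√14458/3)*32653 = -1168912094 + 32653*I*√14458/3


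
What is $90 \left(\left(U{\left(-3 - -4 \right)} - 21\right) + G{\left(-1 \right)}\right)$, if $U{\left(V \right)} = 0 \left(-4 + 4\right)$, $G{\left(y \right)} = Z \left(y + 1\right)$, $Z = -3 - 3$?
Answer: $-1890$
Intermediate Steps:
$Z = -6$ ($Z = -3 - 3 = -6$)
$G{\left(y \right)} = -6 - 6 y$ ($G{\left(y \right)} = - 6 \left(y + 1\right) = - 6 \left(1 + y\right) = -6 - 6 y$)
$U{\left(V \right)} = 0$ ($U{\left(V \right)} = 0 \cdot 0 = 0$)
$90 \left(\left(U{\left(-3 - -4 \right)} - 21\right) + G{\left(-1 \right)}\right) = 90 \left(\left(0 - 21\right) - 0\right) = 90 \left(-21 + \left(-6 + 6\right)\right) = 90 \left(-21 + 0\right) = 90 \left(-21\right) = -1890$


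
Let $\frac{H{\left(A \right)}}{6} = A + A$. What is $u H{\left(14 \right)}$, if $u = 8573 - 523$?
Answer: $1352400$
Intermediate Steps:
$H{\left(A \right)} = 12 A$ ($H{\left(A \right)} = 6 \left(A + A\right) = 6 \cdot 2 A = 12 A$)
$u = 8050$ ($u = 8573 - 523 = 8050$)
$u H{\left(14 \right)} = 8050 \cdot 12 \cdot 14 = 8050 \cdot 168 = 1352400$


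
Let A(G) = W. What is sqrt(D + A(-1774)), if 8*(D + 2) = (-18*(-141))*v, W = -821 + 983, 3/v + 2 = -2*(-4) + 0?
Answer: sqrt(5098)/4 ≈ 17.850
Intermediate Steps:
v = 1/2 (v = 3/(-2 + (-2*(-4) + 0)) = 3/(-2 + (8 + 0)) = 3/(-2 + 8) = 3/6 = 3*(1/6) = 1/2 ≈ 0.50000)
W = 162
A(G) = 162
D = 1253/8 (D = -2 + (-18*(-141)*(1/2))/8 = -2 + (2538*(1/2))/8 = -2 + (1/8)*1269 = -2 + 1269/8 = 1253/8 ≈ 156.63)
sqrt(D + A(-1774)) = sqrt(1253/8 + 162) = sqrt(2549/8) = sqrt(5098)/4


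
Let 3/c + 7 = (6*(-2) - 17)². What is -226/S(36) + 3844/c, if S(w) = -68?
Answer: 36333601/34 ≈ 1.0686e+6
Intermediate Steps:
c = 1/278 (c = 3/(-7 + (6*(-2) - 17)²) = 3/(-7 + (-12 - 17)²) = 3/(-7 + (-29)²) = 3/(-7 + 841) = 3/834 = 3*(1/834) = 1/278 ≈ 0.0035971)
-226/S(36) + 3844/c = -226/(-68) + 3844/(1/278) = -226*(-1/68) + 3844*278 = 113/34 + 1068632 = 36333601/34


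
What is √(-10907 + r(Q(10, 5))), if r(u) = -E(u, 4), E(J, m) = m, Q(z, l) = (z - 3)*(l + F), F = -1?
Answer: I*√10911 ≈ 104.46*I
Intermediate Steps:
Q(z, l) = (-1 + l)*(-3 + z) (Q(z, l) = (z - 3)*(l - 1) = (-3 + z)*(-1 + l) = (-1 + l)*(-3 + z))
r(u) = -4 (r(u) = -1*4 = -4)
√(-10907 + r(Q(10, 5))) = √(-10907 - 4) = √(-10911) = I*√10911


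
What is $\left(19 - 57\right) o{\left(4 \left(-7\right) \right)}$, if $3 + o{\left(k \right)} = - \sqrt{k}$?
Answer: $114 + 76 i \sqrt{7} \approx 114.0 + 201.08 i$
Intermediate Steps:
$o{\left(k \right)} = -3 - \sqrt{k}$
$\left(19 - 57\right) o{\left(4 \left(-7\right) \right)} = \left(19 - 57\right) \left(-3 - \sqrt{4 \left(-7\right)}\right) = - 38 \left(-3 - \sqrt{-28}\right) = - 38 \left(-3 - 2 i \sqrt{7}\right) = 114 + 76 i \sqrt{7}$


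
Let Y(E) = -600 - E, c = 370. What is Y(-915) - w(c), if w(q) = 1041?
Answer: -726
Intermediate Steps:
Y(-915) - w(c) = (-600 - 1*(-915)) - 1*1041 = (-600 + 915) - 1041 = 315 - 1041 = -726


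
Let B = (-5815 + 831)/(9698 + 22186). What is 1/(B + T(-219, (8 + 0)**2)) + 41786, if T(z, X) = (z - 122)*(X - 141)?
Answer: 8745529883557/209293301 ≈ 41786.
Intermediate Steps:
T(z, X) = (-141 + X)*(-122 + z) (T(z, X) = (-122 + z)*(-141 + X) = (-141 + X)*(-122 + z))
B = -1246/7971 (B = -4984/31884 = -4984*1/31884 = -1246/7971 ≈ -0.15632)
1/(B + T(-219, (8 + 0)**2)) + 41786 = 1/(-1246/7971 + (17202 - 141*(-219) - 122*(8 + 0)**2 + (8 + 0)**2*(-219))) + 41786 = 1/(-1246/7971 + (17202 + 30879 - 122*8**2 + 8**2*(-219))) + 41786 = 1/(-1246/7971 + (17202 + 30879 - 122*64 + 64*(-219))) + 41786 = 1/(-1246/7971 + (17202 + 30879 - 7808 - 14016)) + 41786 = 1/(-1246/7971 + 26257) + 41786 = 1/(209293301/7971) + 41786 = 7971/209293301 + 41786 = 8745529883557/209293301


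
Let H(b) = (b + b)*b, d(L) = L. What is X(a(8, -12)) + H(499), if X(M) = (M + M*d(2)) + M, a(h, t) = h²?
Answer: 498258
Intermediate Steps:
X(M) = 4*M (X(M) = (M + M*2) + M = (M + 2*M) + M = 3*M + M = 4*M)
H(b) = 2*b² (H(b) = (2*b)*b = 2*b²)
X(a(8, -12)) + H(499) = 4*8² + 2*499² = 4*64 + 2*249001 = 256 + 498002 = 498258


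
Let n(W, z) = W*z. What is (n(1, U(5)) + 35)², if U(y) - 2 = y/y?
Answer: 1444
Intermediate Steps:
U(y) = 3 (U(y) = 2 + y/y = 2 + 1 = 3)
(n(1, U(5)) + 35)² = (1*3 + 35)² = (3 + 35)² = 38² = 1444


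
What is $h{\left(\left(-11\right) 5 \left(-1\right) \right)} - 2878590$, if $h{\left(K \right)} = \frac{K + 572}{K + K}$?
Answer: $- \frac{28785843}{10} \approx -2.8786 \cdot 10^{6}$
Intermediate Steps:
$h{\left(K \right)} = \frac{572 + K}{2 K}$
$h{\left(\left(-11\right) 5 \left(-1\right) \right)} - 2878590 = \frac{572 + \left(-11\right) 5 \left(-1\right)}{2 \left(-11\right) 5 \left(-1\right)} - 2878590 = \frac{572 - -55}{2 \left(\left(-55\right) \left(-1\right)\right)} - 2878590 = \frac{572 + 55}{2 \cdot 55} - 2878590 = \frac{1}{2} \cdot \frac{1}{55} \cdot 627 - 2878590 = \frac{57}{10} - 2878590 = - \frac{28785843}{10}$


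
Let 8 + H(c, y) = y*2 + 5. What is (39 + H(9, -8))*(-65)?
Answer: -1300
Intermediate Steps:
H(c, y) = -3 + 2*y (H(c, y) = -8 + (y*2 + 5) = -8 + (2*y + 5) = -8 + (5 + 2*y) = -3 + 2*y)
(39 + H(9, -8))*(-65) = (39 + (-3 + 2*(-8)))*(-65) = (39 + (-3 - 16))*(-65) = (39 - 19)*(-65) = 20*(-65) = -1300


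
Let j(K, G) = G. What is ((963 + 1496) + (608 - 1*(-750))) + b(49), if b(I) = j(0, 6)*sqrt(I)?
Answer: 3859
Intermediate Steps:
b(I) = 6*sqrt(I)
((963 + 1496) + (608 - 1*(-750))) + b(49) = ((963 + 1496) + (608 - 1*(-750))) + 6*sqrt(49) = (2459 + (608 + 750)) + 6*7 = (2459 + 1358) + 42 = 3817 + 42 = 3859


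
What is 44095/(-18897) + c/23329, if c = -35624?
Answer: -1701878983/440848113 ≈ -3.8605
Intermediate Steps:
44095/(-18897) + c/23329 = 44095/(-18897) - 35624/23329 = 44095*(-1/18897) - 35624*1/23329 = -44095/18897 - 35624/23329 = -1701878983/440848113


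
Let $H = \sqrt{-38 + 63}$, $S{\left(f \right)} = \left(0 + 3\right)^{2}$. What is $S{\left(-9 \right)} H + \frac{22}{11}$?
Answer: $47$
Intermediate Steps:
$S{\left(f \right)} = 9$ ($S{\left(f \right)} = 3^{2} = 9$)
$H = 5$ ($H = \sqrt{25} = 5$)
$S{\left(-9 \right)} H + \frac{22}{11} = 9 \cdot 5 + \frac{22}{11} = 45 + 22 \cdot \frac{1}{11} = 45 + 2 = 47$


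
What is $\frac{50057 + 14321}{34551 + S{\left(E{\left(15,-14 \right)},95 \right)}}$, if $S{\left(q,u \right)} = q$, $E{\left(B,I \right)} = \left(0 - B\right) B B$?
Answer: $\frac{32189}{15588} \approx 2.065$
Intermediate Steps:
$E{\left(B,I \right)} = - B^{3}$ ($E{\left(B,I \right)} = - B B B = - B^{2} B = - B^{3}$)
$\frac{50057 + 14321}{34551 + S{\left(E{\left(15,-14 \right)},95 \right)}} = \frac{50057 + 14321}{34551 - 15^{3}} = \frac{64378}{34551 - 3375} = \frac{64378}{31176} = 64378 \cdot \frac{1}{31176} = \frac{32189}{15588}$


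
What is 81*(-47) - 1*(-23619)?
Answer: 19812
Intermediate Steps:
81*(-47) - 1*(-23619) = -3807 + 23619 = 19812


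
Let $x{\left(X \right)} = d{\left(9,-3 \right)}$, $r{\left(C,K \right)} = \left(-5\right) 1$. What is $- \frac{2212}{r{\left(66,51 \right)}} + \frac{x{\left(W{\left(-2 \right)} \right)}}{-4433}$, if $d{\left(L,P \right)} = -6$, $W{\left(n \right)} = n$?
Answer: $\frac{9805826}{22165} \approx 442.4$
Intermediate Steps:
$r{\left(C,K \right)} = -5$
$x{\left(X \right)} = -6$
$- \frac{2212}{r{\left(66,51 \right)}} + \frac{x{\left(W{\left(-2 \right)} \right)}}{-4433} = - \frac{2212}{-5} - \frac{6}{-4433} = \left(-2212\right) \left(- \frac{1}{5}\right) - - \frac{6}{4433} = \frac{2212}{5} + \frac{6}{4433} = \frac{9805826}{22165}$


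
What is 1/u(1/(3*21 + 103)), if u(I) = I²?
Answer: 27556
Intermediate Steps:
1/u(1/(3*21 + 103)) = 1/((1/(3*21 + 103))²) = 1/((1/(63 + 103))²) = 1/((1/166)²) = 1/(1/27556) = 27556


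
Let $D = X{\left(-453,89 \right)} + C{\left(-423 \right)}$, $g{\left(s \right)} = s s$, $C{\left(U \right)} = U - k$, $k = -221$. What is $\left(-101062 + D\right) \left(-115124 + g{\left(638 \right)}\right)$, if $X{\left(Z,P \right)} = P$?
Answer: $-29535006000$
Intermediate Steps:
$C{\left(U \right)} = 221 + U$ ($C{\left(U \right)} = U - -221 = U + 221 = 221 + U$)
$g{\left(s \right)} = s^{2}$
$D = -113$ ($D = 89 + \left(221 - 423\right) = 89 - 202 = -113$)
$\left(-101062 + D\right) \left(-115124 + g{\left(638 \right)}\right) = \left(-101062 - 113\right) \left(-115124 + 638^{2}\right) = - 101175 \left(-115124 + 407044\right) = \left(-101175\right) 291920 = -29535006000$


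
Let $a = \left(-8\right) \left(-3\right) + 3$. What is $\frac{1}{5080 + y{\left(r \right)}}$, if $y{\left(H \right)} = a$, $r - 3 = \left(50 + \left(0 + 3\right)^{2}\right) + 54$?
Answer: $\frac{1}{5107} \approx 0.00019581$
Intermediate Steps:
$a = 27$ ($a = 24 + 3 = 27$)
$r = 116$ ($r = 3 + \left(\left(50 + \left(0 + 3\right)^{2}\right) + 54\right) = 3 + \left(\left(50 + 3^{2}\right) + 54\right) = 3 + \left(\left(50 + 9\right) + 54\right) = 3 + \left(59 + 54\right) = 3 + 113 = 116$)
$y{\left(H \right)} = 27$
$\frac{1}{5080 + y{\left(r \right)}} = \frac{1}{5080 + 27} = \frac{1}{5107}$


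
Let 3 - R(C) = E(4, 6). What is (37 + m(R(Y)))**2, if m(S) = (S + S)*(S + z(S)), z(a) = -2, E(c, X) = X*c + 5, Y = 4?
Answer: 2229049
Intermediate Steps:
E(c, X) = 5 + X*c
R(C) = -26 (R(C) = 3 - (5 + 6*4) = 3 - (5 + 24) = 3 - 1*29 = 3 - 29 = -26)
m(S) = 2*S*(-2 + S) (m(S) = (S + S)*(S - 2) = (2*S)*(-2 + S) = 2*S*(-2 + S))
(37 + m(R(Y)))**2 = (37 + 2*(-26)*(-2 - 26))**2 = (37 + 2*(-26)*(-28))**2 = (37 + 1456)**2 = 1493**2 = 2229049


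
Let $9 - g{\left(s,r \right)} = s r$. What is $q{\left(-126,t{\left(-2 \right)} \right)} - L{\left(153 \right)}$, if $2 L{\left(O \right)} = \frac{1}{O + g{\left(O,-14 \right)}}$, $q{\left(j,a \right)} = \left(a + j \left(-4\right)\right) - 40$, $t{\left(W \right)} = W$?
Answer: $\frac{2128895}{4608} \approx 462.0$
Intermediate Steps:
$g{\left(s,r \right)} = 9 - r s$ ($g{\left(s,r \right)} = 9 - s r = 9 - r s$)
$q{\left(j,a \right)} = -40 + a - 4 j$ ($q{\left(j,a \right)} = \left(a - 4 j\right) - 40 = -40 + a - 4 j$)
$L{\left(O \right)} = \frac{1}{2 \left(9 + 15 O\right)}$ ($L{\left(O \right)} = \frac{1}{2 \left(O + \left(9 - - 14 O\right)\right)} = \frac{1}{2 \left(O + \left(9 + 14 O\right)\right)} = \frac{1}{2 \left(9 + 15 O\right)}$)
$q{\left(-126,t{\left(-2 \right)} \right)} - L{\left(153 \right)} = \left(-40 - 2 - -504\right) - \frac{1}{6 \left(3 + 5 \cdot 153\right)} = \left(-40 - 2 + 504\right) - \frac{1}{6 \left(3 + 765\right)} = 462 - \frac{1}{6 \cdot 768} = 462 - \frac{1}{6} \cdot \frac{1}{768} = 462 - \frac{1}{4608} = \frac{2128895}{4608}$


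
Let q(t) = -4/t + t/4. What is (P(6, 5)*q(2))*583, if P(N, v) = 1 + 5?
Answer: -5247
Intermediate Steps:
P(N, v) = 6
q(t) = -4/t + t/4 (q(t) = -4/t + t*(1/4) = -4/t + t/4)
(P(6, 5)*q(2))*583 = (6*(-4/2 + (1/4)*2))*583 = (6*(-4*1/2 + 1/2))*583 = (6*(-2 + 1/2))*583 = (6*(-3/2))*583 = -9*583 = -5247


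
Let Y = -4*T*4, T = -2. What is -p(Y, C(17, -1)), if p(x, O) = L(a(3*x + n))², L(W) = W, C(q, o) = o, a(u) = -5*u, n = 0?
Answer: -230400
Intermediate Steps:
Y = 32 (Y = -4*(-2)*4 = 8*4 = 32)
p(x, O) = 225*x² (p(x, O) = (-5*(3*x + 0))² = (-15*x)² = 225*x²)
-p(Y, C(17, -1)) = -225*32² = -225*1024 = -1*230400 = -230400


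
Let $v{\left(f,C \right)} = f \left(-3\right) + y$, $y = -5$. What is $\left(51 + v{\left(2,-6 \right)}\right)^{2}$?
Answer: $1600$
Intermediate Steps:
$v{\left(f,C \right)} = -5 - 3 f$ ($v{\left(f,C \right)} = f \left(-3\right) - 5 = - 3 f - 5 = -5 - 3 f$)
$\left(51 + v{\left(2,-6 \right)}\right)^{2} = \left(51 - 11\right)^{2} = 40^{2} = 1600$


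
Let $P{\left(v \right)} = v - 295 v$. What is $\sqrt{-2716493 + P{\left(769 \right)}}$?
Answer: $i \sqrt{2942579} \approx 1715.4 i$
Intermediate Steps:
$P{\left(v \right)} = - 294 v$
$\sqrt{-2716493 + P{\left(769 \right)}} = \sqrt{-2716493 - 226086} = \sqrt{-2942579} = i \sqrt{2942579}$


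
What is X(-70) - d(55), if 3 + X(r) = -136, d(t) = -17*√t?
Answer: -139 + 17*√55 ≈ -12.925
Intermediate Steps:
X(r) = -139 (X(r) = -3 - 136 = -139)
X(-70) - d(55) = -139 - (-17)*√55 = -139 + 17*√55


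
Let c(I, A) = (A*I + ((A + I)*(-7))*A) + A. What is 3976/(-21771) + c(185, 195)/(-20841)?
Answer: 3473373238/151243137 ≈ 22.965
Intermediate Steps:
c(I, A) = A + A*I + A*(-7*A - 7*I) (c(I, A) = (A*I + (-7*A - 7*I)*A) + A = (A*I + A*(-7*A - 7*I)) + A = A + A*I + A*(-7*A - 7*I))
3976/(-21771) + c(185, 195)/(-20841) = 3976/(-21771) + (195*(1 - 7*195 - 6*185))/(-20841) = 3976*(-1/21771) + (195*(1 - 1365 - 1110))*(-1/20841) = -3976/21771 + (195*(-2474))*(-1/20841) = -3976/21771 - 482430*(-1/20841) = -3976/21771 + 160810/6947 = 3473373238/151243137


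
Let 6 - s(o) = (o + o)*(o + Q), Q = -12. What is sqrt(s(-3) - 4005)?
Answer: I*sqrt(4089) ≈ 63.945*I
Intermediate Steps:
s(o) = 6 - 2*o*(-12 + o) (s(o) = 6 - (o + o)*(o - 12) = 6 - 2*o*(-12 + o))
sqrt(s(-3) - 4005) = sqrt((6 - 2*(-3)**2 + 24*(-3)) - 4005) = sqrt((6 - 2*9 - 72) - 4005) = sqrt((6 - 18 - 72) - 4005) = sqrt(-84 - 4005) = sqrt(-4089) = I*sqrt(4089)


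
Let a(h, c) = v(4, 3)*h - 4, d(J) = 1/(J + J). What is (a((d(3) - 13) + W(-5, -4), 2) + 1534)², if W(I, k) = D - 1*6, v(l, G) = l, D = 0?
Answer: 19044496/9 ≈ 2.1161e+6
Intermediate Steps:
d(J) = 1/(2*J)
W(I, k) = -6 (W(I, k) = 0 - 1*6 = 0 - 6 = -6)
a(h, c) = -4 + 4*h (a(h, c) = 4*h - 4 = -4 + 4*h)
(a((d(3) - 13) + W(-5, -4), 2) + 1534)² = ((-4 + 4*(((½)/3 - 13) - 6)) + 1534)² = ((-4 + 4*(((½)*(⅓) - 13) - 6)) + 1534)² = ((-4 + 4*((⅙ - 13) - 6)) + 1534)² = ((-4 + 4*(-77/6 - 6)) + 1534)² = ((-4 + 4*(-113/6)) + 1534)² = ((-4 - 226/3) + 1534)² = (-238/3 + 1534)² = (4364/3)² = 19044496/9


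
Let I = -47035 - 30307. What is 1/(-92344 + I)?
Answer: -1/169686 ≈ -5.8932e-6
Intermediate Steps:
I = -77342
1/(-92344 + I) = 1/(-92344 - 77342) = 1/(-169686) = -1/169686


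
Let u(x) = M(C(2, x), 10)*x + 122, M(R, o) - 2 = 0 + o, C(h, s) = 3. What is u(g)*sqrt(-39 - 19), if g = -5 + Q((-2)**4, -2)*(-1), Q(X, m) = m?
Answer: 86*I*sqrt(58) ≈ 654.96*I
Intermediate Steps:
M(R, o) = 2 + o (M(R, o) = 2 + (0 + o) = 2 + o)
g = -3 (g = -5 - 2*(-1) = -5 + 2 = -3)
u(x) = 122 + 12*x (u(x) = (2 + 10)*x + 122 = 12*x + 122 = 122 + 12*x)
u(g)*sqrt(-39 - 19) = (122 + 12*(-3))*sqrt(-39 - 19) = (122 - 36)*sqrt(-58) = 86*(I*sqrt(58)) = 86*I*sqrt(58)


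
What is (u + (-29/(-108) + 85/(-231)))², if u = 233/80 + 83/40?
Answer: 660938106361/27662342400 ≈ 23.893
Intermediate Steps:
u = 399/80 (u = 233*(1/80) + 83*(1/40) = 233/80 + 83/40 = 399/80 ≈ 4.9875)
(u + (-29/(-108) + 85/(-231)))² = (399/80 + (-29/(-108) + 85/(-231)))² = (399/80 + (-29*(-1/108) + 85*(-1/231)))² = (399/80 + (29/108 - 85/231))² = (399/80 - 827/8316)² = (812981/166320)² = 660938106361/27662342400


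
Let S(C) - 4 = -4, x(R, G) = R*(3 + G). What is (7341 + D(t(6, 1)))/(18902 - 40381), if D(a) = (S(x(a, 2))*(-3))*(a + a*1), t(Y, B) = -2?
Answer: -7341/21479 ≈ -0.34178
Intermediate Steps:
S(C) = 0 (S(C) = 4 - 4 = 0)
D(a) = 0 (D(a) = (0*(-3))*(a + a*1) = 0*(a + a) = 0*(2*a) = 0)
(7341 + D(t(6, 1)))/(18902 - 40381) = (7341 + 0)/(18902 - 40381) = 7341/(-21479) = 7341*(-1/21479) = -7341/21479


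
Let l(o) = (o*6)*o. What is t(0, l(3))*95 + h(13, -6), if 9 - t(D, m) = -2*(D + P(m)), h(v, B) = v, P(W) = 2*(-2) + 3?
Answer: 678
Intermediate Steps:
P(W) = -1 (P(W) = -4 + 3 = -1)
l(o) = 6*o² (l(o) = (6*o)*o = 6*o²)
t(D, m) = 7 + 2*D (t(D, m) = 9 - (-2)*(D - 1) = 9 - (-2)*(-1 + D) = 9 - (2 - 2*D) = 9 + (-2 + 2*D) = 7 + 2*D)
t(0, l(3))*95 + h(13, -6) = (7 + 2*0)*95 + 13 = (7 + 0)*95 + 13 = 7*95 + 13 = 665 + 13 = 678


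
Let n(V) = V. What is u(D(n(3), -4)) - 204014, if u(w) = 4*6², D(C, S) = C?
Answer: -203870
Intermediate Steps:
u(w) = 144 (u(w) = 4*36 = 144)
u(D(n(3), -4)) - 204014 = 144 - 204014 = -203870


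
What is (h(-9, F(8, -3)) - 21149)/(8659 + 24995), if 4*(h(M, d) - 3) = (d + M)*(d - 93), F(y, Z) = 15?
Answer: -21263/33654 ≈ -0.63181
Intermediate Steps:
h(M, d) = 3 + (-93 + d)*(M + d)/4 (h(M, d) = 3 + ((d + M)*(d - 93))/4 = 3 + ((M + d)*(-93 + d))/4 = 3 + ((-93 + d)*(M + d))/4 = 3 + (-93 + d)*(M + d)/4)
(h(-9, F(8, -3)) - 21149)/(8659 + 24995) = ((3 - 93/4*(-9) - 93/4*15 + (1/4)*15**2 + (1/4)*(-9)*15) - 21149)/(8659 + 24995) = ((3 + 837/4 - 1395/4 + (1/4)*225 - 135/4) - 21149)/33654 = ((3 + 837/4 - 1395/4 + 225/4 - 135/4) - 21149)*(1/33654) = (-114 - 21149)*(1/33654) = -21263*1/33654 = -21263/33654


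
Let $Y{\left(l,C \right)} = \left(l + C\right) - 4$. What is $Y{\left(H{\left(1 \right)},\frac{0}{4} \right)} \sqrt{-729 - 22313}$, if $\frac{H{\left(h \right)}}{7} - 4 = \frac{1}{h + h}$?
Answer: $\frac{55 i \sqrt{23042}}{2} \approx 4174.4 i$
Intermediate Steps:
$H{\left(h \right)} = 28 + \frac{7}{2 h}$ ($H{\left(h \right)} = 28 + \frac{7}{h + h} = 28 + \frac{7}{2 h}$)
$Y{\left(l,C \right)} = -4 + C + l$ ($Y{\left(l,C \right)} = \left(C + l\right) - 4 = -4 + C + l$)
$Y{\left(H{\left(1 \right)},\frac{0}{4} \right)} \sqrt{-729 - 22313} = \left(-4 + \frac{0}{4} + \left(28 + \frac{7}{2 \cdot 1}\right)\right) \sqrt{-729 - 22313} = \left(-4 + 0 \cdot \frac{1}{4} + \left(28 + \frac{7}{2} \cdot 1\right)\right) \sqrt{-23042} = \left(-4 + 0 + \left(28 + \frac{7}{2}\right)\right) i \sqrt{23042} = \left(-4 + 0 + \frac{63}{2}\right) i \sqrt{23042} = \frac{55 i \sqrt{23042}}{2}$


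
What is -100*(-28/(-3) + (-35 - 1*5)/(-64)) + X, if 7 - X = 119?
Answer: -6647/6 ≈ -1107.8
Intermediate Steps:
X = -112 (X = 7 - 1*119 = 7 - 119 = -112)
-100*(-28/(-3) + (-35 - 1*5)/(-64)) + X = -100*(-28/(-3) + (-35 - 1*5)/(-64)) - 112 = -100*(-28*(-⅓) + (-35 - 5)*(-1/64)) - 112 = -100*(28/3 - 40*(-1/64)) - 112 = -100*(28/3 + 5/8) - 112 = -100*239/24 - 112 = -5975/6 - 112 = -6647/6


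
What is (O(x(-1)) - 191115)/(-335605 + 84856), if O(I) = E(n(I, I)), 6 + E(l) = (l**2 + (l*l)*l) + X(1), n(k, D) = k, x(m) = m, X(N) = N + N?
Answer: 191119/250749 ≈ 0.76219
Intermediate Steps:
X(N) = 2*N
E(l) = -4 + l**2 + l**3 (E(l) = -6 + ((l**2 + (l*l)*l) + 2*1) = -6 + ((l**2 + l**2*l) + 2) = -6 + ((l**2 + l**3) + 2) = -6 + (2 + l**2 + l**3) = -4 + l**2 + l**3)
O(I) = -4 + I**2 + I**3
(O(x(-1)) - 191115)/(-335605 + 84856) = ((-4 + (-1)**2 + (-1)**3) - 191115)/(-335605 + 84856) = ((-4 + 1 - 1) - 191115)/(-250749) = (-4 - 191115)*(-1/250749) = -191119*(-1/250749) = 191119/250749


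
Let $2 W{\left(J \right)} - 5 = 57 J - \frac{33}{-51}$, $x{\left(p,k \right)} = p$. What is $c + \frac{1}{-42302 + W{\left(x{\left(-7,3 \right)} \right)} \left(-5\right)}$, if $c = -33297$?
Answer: $- \frac{46776724435}{1404833} \approx -33297.0$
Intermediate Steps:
$W{\left(J \right)} = \frac{48}{17} + \frac{57 J}{2}$ ($W{\left(J \right)} = \frac{5}{2} + \frac{57 J - \frac{33}{-51}}{2} = \frac{5}{2} + \frac{57 J - - \frac{11}{17}}{2} = \frac{5}{2} + \frac{57 J + \frac{11}{17}}{2} = \frac{5}{2} + \frac{\frac{11}{17} + 57 J}{2} = \frac{5}{2} + \left(\frac{11}{34} + \frac{57 J}{2}\right) = \frac{48}{17} + \frac{57 J}{2}$)
$c + \frac{1}{-42302 + W{\left(x{\left(-7,3 \right)} \right)} \left(-5\right)} = -33297 + \frac{1}{-42302 + \left(\frac{48}{17} + \frac{57}{2} \left(-7\right)\right) \left(-5\right)} = -33297 + \frac{1}{-42302 + \left(\frac{48}{17} - \frac{399}{2}\right) \left(-5\right)} = -33297 + \frac{1}{-42302 - - \frac{33435}{34}} = -33297 + \frac{1}{-42302 + \frac{33435}{34}} = -33297 + \frac{1}{- \frac{1404833}{34}} = -33297 - \frac{34}{1404833} = - \frac{46776724435}{1404833}$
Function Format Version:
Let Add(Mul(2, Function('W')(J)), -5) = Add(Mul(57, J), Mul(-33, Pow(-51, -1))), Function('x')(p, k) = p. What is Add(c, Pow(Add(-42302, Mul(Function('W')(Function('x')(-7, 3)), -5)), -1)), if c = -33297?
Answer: Rational(-46776724435, 1404833) ≈ -33297.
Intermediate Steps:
Function('W')(J) = Add(Rational(48, 17), Mul(Rational(57, 2), J)) (Function('W')(J) = Add(Rational(5, 2), Mul(Rational(1, 2), Add(Mul(57, J), Mul(-33, Pow(-51, -1))))) = Add(Rational(5, 2), Mul(Rational(1, 2), Add(Mul(57, J), Mul(-33, Rational(-1, 51))))) = Add(Rational(5, 2), Mul(Rational(1, 2), Add(Mul(57, J), Rational(11, 17)))) = Add(Rational(5, 2), Mul(Rational(1, 2), Add(Rational(11, 17), Mul(57, J)))) = Add(Rational(5, 2), Add(Rational(11, 34), Mul(Rational(57, 2), J))) = Add(Rational(48, 17), Mul(Rational(57, 2), J)))
Add(c, Pow(Add(-42302, Mul(Function('W')(Function('x')(-7, 3)), -5)), -1)) = Add(-33297, Pow(Add(-42302, Mul(Add(Rational(48, 17), Mul(Rational(57, 2), -7)), -5)), -1)) = Add(-33297, Pow(Add(-42302, Mul(Add(Rational(48, 17), Rational(-399, 2)), -5)), -1)) = Add(-33297, Pow(Add(-42302, Mul(Rational(-6687, 34), -5)), -1)) = Add(-33297, Pow(Add(-42302, Rational(33435, 34)), -1)) = Add(-33297, Pow(Rational(-1404833, 34), -1)) = Add(-33297, Rational(-34, 1404833)) = Rational(-46776724435, 1404833)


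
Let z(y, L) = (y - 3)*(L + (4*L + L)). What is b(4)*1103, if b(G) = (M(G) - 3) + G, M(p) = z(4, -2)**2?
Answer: 159935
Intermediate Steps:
z(y, L) = 6*L*(-3 + y) (z(y, L) = (-3 + y)*(L + 5*L) = (-3 + y)*(6*L) = 6*L*(-3 + y))
M(p) = 144 (M(p) = (6*(-2)*(-3 + 4))**2 = (6*(-2)*1)**2 = (-12)**2 = 144)
b(G) = 141 + G (b(G) = (144 - 3) + G = 141 + G)
b(4)*1103 = (141 + 4)*1103 = 145*1103 = 159935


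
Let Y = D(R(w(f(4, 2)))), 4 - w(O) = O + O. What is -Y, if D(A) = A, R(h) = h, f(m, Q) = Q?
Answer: 0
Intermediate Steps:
w(O) = 4 - 2*O (w(O) = 4 - (O + O) = 4 - 2*O)
Y = 0 (Y = 4 - 2*2 = 4 - 4 = 0)
-Y = -1*0 = 0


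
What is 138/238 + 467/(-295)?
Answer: -35218/35105 ≈ -1.0032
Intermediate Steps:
138/238 + 467/(-295) = 138*(1/238) + 467*(-1/295) = 69/119 - 467/295 = -35218/35105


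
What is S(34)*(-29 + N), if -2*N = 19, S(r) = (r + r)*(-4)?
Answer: 10472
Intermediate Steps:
S(r) = -8*r (S(r) = (2*r)*(-4) = -8*r)
N = -19/2 (N = -½*19 = -19/2 ≈ -9.5000)
S(34)*(-29 + N) = (-8*34)*(-29 - 19/2) = -272*(-77/2) = 10472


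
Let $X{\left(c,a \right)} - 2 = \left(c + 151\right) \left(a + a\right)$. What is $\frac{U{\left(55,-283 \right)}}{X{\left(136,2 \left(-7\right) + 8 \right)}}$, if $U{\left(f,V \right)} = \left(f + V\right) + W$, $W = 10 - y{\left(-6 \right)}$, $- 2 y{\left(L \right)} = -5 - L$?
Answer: $\frac{435}{6884} \approx 0.06319$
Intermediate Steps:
$y{\left(L \right)} = \frac{5}{2} + \frac{L}{2}$ ($y{\left(L \right)} = - \frac{-5 - L}{2} = \frac{5}{2} + \frac{L}{2}$)
$W = \frac{21}{2}$ ($W = 10 - \left(\frac{5}{2} + \frac{1}{2} \left(-6\right)\right) = 10 - \left(\frac{5}{2} - 3\right) = 10 - - \frac{1}{2} = 10 + \frac{1}{2} = \frac{21}{2} \approx 10.5$)
$X{\left(c,a \right)} = 2 + 2 a \left(151 + c\right)$ ($X{\left(c,a \right)} = 2 + \left(c + 151\right) \left(a + a\right) = 2 + \left(151 + c\right) 2 a = 2 + 2 a \left(151 + c\right)$)
$U{\left(f,V \right)} = \frac{21}{2} + V + f$ ($U{\left(f,V \right)} = \left(f + V\right) + \frac{21}{2} = \left(V + f\right) + \frac{21}{2} = \frac{21}{2} + V + f$)
$\frac{U{\left(55,-283 \right)}}{X{\left(136,2 \left(-7\right) + 8 \right)}} = \frac{\frac{21}{2} - 283 + 55}{2 + 302 \left(2 \left(-7\right) + 8\right) + 2 \left(2 \left(-7\right) + 8\right) 136} = - \frac{435}{2 \left(2 + 302 \left(-14 + 8\right) + 2 \left(-14 + 8\right) 136\right)} = - \frac{435}{2 \left(2 + 302 \left(-6\right) + 2 \left(-6\right) 136\right)} = - \frac{435}{2 \left(2 - 1812 - 1632\right)} = - \frac{435}{2 \left(-3442\right)} = \left(- \frac{435}{2}\right) \left(- \frac{1}{3442}\right) = \frac{435}{6884}$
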